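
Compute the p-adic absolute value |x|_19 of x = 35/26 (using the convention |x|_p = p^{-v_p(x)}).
|35/26|_19 = 1

Step 1 — compute v_19(x) by factoring powers of 19 out of the numerator and denominator: v_19(35/26) = 0. Step 2 — apply |x|_p = p^{-v_p(x)} = 19^{0} = 1.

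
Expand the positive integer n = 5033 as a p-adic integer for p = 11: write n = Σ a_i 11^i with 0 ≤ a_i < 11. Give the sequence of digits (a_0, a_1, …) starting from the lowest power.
(a_0, a_1, …) = (6, 6, 8, 3)

Repeated division by 11 gives the digits low-to-high: 5033 = 6 + 6·11^1 + 8·11^2 + 3·11^3. Digit sequence: (6, 6, 8, 3).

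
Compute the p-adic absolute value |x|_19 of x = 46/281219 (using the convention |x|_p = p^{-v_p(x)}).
|46/281219|_19 = 6859

Step 1 — compute v_19(x) by factoring powers of 19 out of the numerator and denominator: v_19(46/281219) = -3. Step 2 — apply |x|_p = p^{-v_p(x)} = 19^{3} = 6859.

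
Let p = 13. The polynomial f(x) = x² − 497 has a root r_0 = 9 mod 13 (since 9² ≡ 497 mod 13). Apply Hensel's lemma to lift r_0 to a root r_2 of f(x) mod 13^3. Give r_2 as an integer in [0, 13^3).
r_2 = 126 (mod 2197)

Hensel's recurrence: r_{i+1} = r_i − f(r_i)·(f′(r_i))^{-1} mod 13^{i+2}, with f′(x) = 2x. Iterate:
  r_0 = 9 (mod 13)
  r_1 = 126 (mod 169)
  r_2 = 126 (mod 2197)
Final: r_2 = 126, and one checks f(r_2) ≡ 0 mod 13^3.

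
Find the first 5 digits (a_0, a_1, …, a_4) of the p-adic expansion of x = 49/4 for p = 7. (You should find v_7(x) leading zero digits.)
(a_0, …, a_4) = (0, 0, 2, 5, 1)

v_7(49/4) = 2, so a_0 = ... = a_1 = 0. Factor out: x = 7^2 · u with u = 1/4 a unit in ℤ_7. Expand u iteratively via a_{v+i} = u_i mod 7, u_{i+1} = (u_i − a_{v+i})/7:
  u_0 = 1/4;  a_2 = 2;  u_1 = (u_0 − 2)/7 = -1/4
  u_1 = -1/4;  a_3 = 5;  u_2 = (u_1 − 5)/7 = -3/4
  u_2 = -3/4;  a_4 = 1;  u_3 = (u_2 − 1)/7 = -1/4
Digits: (0, 0, 2, 5, 1).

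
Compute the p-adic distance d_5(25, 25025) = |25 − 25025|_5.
d_5(25, 25025) = 1/3125

Step 1 — x − y = 25 − 25025 = -25000. Step 2 — v_5(-25000) = 5 (factor: -25000 = −(5^5 · 8); the sign does not affect v_p). Step 3 — |x − y|_5 = 5^{-5} = 1/3125.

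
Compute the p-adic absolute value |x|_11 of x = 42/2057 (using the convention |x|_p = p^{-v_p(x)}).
|42/2057|_11 = 121

Step 1 — compute v_11(x) by factoring powers of 11 out of the numerator and denominator: v_11(42/2057) = -2. Step 2 — apply |x|_p = p^{-v_p(x)} = 11^{2} = 121.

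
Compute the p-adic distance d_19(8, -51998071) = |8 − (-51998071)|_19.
d_19(8, -51998071) = 1/2476099

Step 1 — x − y = 8 − (-51998071) = 51998079. Step 2 — v_19(51998079) = 5 (factor: 51998079 = (19^5 · 21); the sign does not affect v_p). Step 3 — |x − y|_19 = 19^{-5} = 1/2476099.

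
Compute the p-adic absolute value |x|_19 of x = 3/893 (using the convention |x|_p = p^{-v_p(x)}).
|3/893|_19 = 19

Step 1 — compute v_19(x) by factoring powers of 19 out of the numerator and denominator: v_19(3/893) = -1. Step 2 — apply |x|_p = p^{-v_p(x)} = 19^{1} = 19.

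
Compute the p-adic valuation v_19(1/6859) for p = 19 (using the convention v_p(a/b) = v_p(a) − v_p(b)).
v_19(1/6859) = -3

Factor powers of 19 from the numerator and denominator of the reduced fraction: 1 = 19^0 · 1 and 6859 = 19^3 · 1. Apply v_p(a/b) = v_p(a) − v_p(b): v_19(1/6859) = 0 − 3 = -3.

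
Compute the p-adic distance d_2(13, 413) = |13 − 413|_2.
d_2(13, 413) = 1/16

Step 1 — x − y = 13 − 413 = -400. Step 2 — v_2(-400) = 4 (factor: -400 = −(2^4 · 25); the sign does not affect v_p). Step 3 — |x − y|_2 = 2^{-4} = 1/16.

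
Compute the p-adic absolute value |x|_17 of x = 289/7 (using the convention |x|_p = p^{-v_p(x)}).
|289/7|_17 = 1/289

Step 1 — compute v_17(x) by factoring powers of 17 out of the numerator and denominator: v_17(289/7) = 2. Step 2 — apply |x|_p = p^{-v_p(x)} = 17^{-2} = 1/289.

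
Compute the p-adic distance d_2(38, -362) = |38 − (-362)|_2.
d_2(38, -362) = 1/16

Step 1 — x − y = 38 − (-362) = 400. Step 2 — v_2(400) = 4 (factor: 400 = (2^4 · 25); the sign does not affect v_p). Step 3 — |x − y|_2 = 2^{-4} = 1/16.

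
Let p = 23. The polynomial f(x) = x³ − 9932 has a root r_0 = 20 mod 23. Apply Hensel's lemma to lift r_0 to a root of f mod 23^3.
r_2 = 6851 (mod 12167)

Hensel: r_{i+1} = r_i − f(r_i)/f′(r_i) mod 23^{i+2}, where f′(x) = 3x². Iterate:
  r_0 = 20 (mod 23)
  r_1 = 503 (mod 529)
  r_2 = 6851 (mod 12167)
Final: r = 6851 with f(r) ≡ 0 mod 23^3.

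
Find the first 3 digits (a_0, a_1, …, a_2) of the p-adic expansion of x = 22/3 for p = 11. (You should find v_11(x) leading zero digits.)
(a_0, …, a_2) = (0, 8, 3)

v_11(22/3) = 1, so a_0 = ... = a_0 = 0. Factor out: x = 11^1 · u with u = 2/3 a unit in ℤ_11. Expand u iteratively via a_{v+i} = u_i mod 11, u_{i+1} = (u_i − a_{v+i})/11:
  u_0 = 2/3;  a_1 = 8;  u_1 = (u_0 − 8)/11 = -2/3
  u_1 = -2/3;  a_2 = 3;  u_2 = (u_1 − 3)/11 = -1/3
Digits: (0, 8, 3).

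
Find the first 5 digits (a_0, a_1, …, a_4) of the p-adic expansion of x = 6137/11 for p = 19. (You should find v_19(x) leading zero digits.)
(a_0, …, a_4) = (0, 0, 5, 5, 17)

v_19(6137/11) = 2, so a_0 = ... = a_1 = 0. Factor out: x = 19^2 · u with u = 17/11 a unit in ℤ_19. Expand u iteratively via a_{v+i} = u_i mod 19, u_{i+1} = (u_i − a_{v+i})/19:
  u_0 = 17/11;  a_2 = 5;  u_1 = (u_0 − 5)/19 = -2/11
  u_1 = -2/11;  a_3 = 5;  u_2 = (u_1 − 5)/19 = -3/11
  u_2 = -3/11;  a_4 = 17;  u_3 = (u_2 − 17)/19 = -10/11
Digits: (0, 0, 5, 5, 17).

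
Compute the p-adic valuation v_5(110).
v_5(110) = 1

v_5(n) is the largest exponent k such that 5^k divides n. Factor out: 110 = 5^1 · 22. (Sign doesn't affect v_p.) So v_5(110) = 1.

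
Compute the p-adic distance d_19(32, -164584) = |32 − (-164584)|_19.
d_19(32, -164584) = 1/6859

Step 1 — x − y = 32 − (-164584) = 164616. Step 2 — v_19(164616) = 3 (factor: 164616 = (19^3 · 24); the sign does not affect v_p). Step 3 — |x − y|_19 = 19^{-3} = 1/6859.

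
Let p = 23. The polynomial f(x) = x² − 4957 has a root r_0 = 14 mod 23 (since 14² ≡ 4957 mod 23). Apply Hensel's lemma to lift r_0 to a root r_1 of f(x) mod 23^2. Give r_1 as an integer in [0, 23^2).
r_1 = 14 (mod 529)

Hensel's recurrence: r_{i+1} = r_i − f(r_i)·(f′(r_i))^{-1} mod 23^{i+2}, with f′(x) = 2x. Iterate:
  r_0 = 14 (mod 23)
  r_1 = 14 (mod 529)
Final: r_1 = 14, and one checks f(r_1) ≡ 0 mod 23^2.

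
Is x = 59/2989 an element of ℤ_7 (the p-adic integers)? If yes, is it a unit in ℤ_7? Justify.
x ∉ ℤ_7 (v_7(x) = -2 < 0)

ℤ_7 = {x ∈ ℚ_7 : v_7(x) ≥ 0} and ℤ_7^× = {x ∈ ℤ_7 : v_7(x) = 0}. Here v_7(59/2989) = v_7(num) − v_7(den) = -2; compare against these criteria.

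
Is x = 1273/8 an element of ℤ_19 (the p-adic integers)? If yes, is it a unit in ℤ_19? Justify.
x ∈ ℤ_19 but not a unit; v_19(x) = 1 > 0

ℤ_19 = {x ∈ ℚ_19 : v_19(x) ≥ 0} and ℤ_19^× = {x ∈ ℤ_19 : v_19(x) = 0}. Here v_19(1273/8) = v_19(num) − v_19(den) = 1; compare against these criteria.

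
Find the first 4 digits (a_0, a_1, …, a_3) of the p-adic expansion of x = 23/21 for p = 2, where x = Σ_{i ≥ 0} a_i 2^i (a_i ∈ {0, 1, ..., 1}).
(a_0, …, a_3) = (1, 1, 0, 1)

v_2(23/21) = 0 (numerator and denominator both coprime to 2), so x ∈ ℤ_2^×. Compute digits iteratively via a_i = x_i mod 2, x_{i+1} = (x_i − a_i)/2, with x_0 = x:
  x_0 = 23/21;  a_0 = 1;  x_1 = (x_0 − 1)/2 = 1/21
  x_1 = 1/21;  a_1 = 1;  x_2 = (x_1 − 1)/2 = -10/21
  x_2 = -10/21;  a_2 = 0;  x_3 = (x_2 − 0)/2 = -5/21
  x_3 = -5/21;  a_3 = 1;  x_4 = (x_3 − 1)/2 = -13/21
Digits: (1, 1, 0, 1).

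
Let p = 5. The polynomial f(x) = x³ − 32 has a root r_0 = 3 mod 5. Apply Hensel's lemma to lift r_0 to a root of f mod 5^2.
r_1 = 18 (mod 25)

Hensel: r_{i+1} = r_i − f(r_i)/f′(r_i) mod 5^{i+2}, where f′(x) = 3x². Iterate:
  r_0 = 3 (mod 5)
  r_1 = 18 (mod 25)
Final: r = 18 with f(r) ≡ 0 mod 5^2.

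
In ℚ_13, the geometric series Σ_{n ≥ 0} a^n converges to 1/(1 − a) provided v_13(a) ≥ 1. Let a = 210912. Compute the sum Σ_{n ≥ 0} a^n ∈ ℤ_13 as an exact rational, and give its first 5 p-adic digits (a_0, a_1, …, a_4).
Σ a^n = 1/(1 − a) = -1/210911;  first 5 digits = (1, 0, 0, 5, 7)

v_13(a) = 3 ≥ 1, so the series converges in ℤ_13 to 1/(1 − a) = 1/(1 − 210912) = -1/210911. Expand this rational in ℤ_13: compute digits iteratively via d_i = x_i mod 13, x_{i+1} = (x_i − d_i)/13. The first 5 digits are (1, 0, 0, 5, 7).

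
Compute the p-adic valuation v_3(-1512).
v_3(-1512) = 3

v_3(n) is the largest exponent k such that 3^k divides n. Factor out: -1512 = -3^3 · 56. (Sign doesn't affect v_p.) So v_3(-1512) = 3.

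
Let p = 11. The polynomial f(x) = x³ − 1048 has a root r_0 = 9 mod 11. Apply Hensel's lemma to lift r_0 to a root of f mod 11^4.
r_3 = 14606 (mod 14641)

Hensel: r_{i+1} = r_i − f(r_i)/f′(r_i) mod 11^{i+2}, where f′(x) = 3x². Iterate:
  r_0 = 9 (mod 11)
  r_1 = 86 (mod 121)
  r_2 = 1296 (mod 1331)
  r_3 = 14606 (mod 14641)
Final: r = 14606 with f(r) ≡ 0 mod 11^4.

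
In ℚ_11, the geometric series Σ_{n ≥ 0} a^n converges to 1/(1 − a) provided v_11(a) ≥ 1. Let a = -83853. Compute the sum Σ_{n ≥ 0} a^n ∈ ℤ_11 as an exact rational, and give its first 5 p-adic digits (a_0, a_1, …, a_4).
Σ a^n = 1/(1 − a) = 1/83854;  first 5 digits = (1, 0, 0, 3, 5)

v_11(a) = 3 ≥ 1, so the series converges in ℤ_11 to 1/(1 − a) = 1/(1 − (-83853)) = 1/83854. Expand this rational in ℤ_11: compute digits iteratively via d_i = x_i mod 11, x_{i+1} = (x_i − d_i)/11. The first 5 digits are (1, 0, 0, 3, 5).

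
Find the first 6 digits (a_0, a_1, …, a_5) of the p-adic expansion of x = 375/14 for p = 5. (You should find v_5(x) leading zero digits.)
(a_0, …, a_5) = (0, 0, 0, 2, 0, 1)

v_5(375/14) = 3, so a_0 = ... = a_2 = 0. Factor out: x = 5^3 · u with u = 3/14 a unit in ℤ_5. Expand u iteratively via a_{v+i} = u_i mod 5, u_{i+1} = (u_i − a_{v+i})/5:
  u_0 = 3/14;  a_3 = 2;  u_1 = (u_0 − 2)/5 = -5/14
  u_1 = -5/14;  a_4 = 0;  u_2 = (u_1 − 0)/5 = -1/14
  u_2 = -1/14;  a_5 = 1;  u_3 = (u_2 − 1)/5 = -3/14
Digits: (0, 0, 0, 2, 0, 1).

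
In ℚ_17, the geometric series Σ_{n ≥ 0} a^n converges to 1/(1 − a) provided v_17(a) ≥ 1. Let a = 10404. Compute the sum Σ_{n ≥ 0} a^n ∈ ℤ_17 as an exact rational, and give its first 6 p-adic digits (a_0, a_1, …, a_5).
Σ a^n = 1/(1 − a) = -1/10403;  first 6 digits = (1, 0, 2, 2, 4, 8)

v_17(a) = 2 ≥ 1, so the series converges in ℤ_17 to 1/(1 − a) = 1/(1 − 10404) = -1/10403. Expand this rational in ℤ_17: compute digits iteratively via d_i = x_i mod 17, x_{i+1} = (x_i − d_i)/17. The first 6 digits are (1, 0, 2, 2, 4, 8).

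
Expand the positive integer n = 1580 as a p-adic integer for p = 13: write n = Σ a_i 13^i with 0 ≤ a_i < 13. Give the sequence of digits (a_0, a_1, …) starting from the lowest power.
(a_0, a_1, …) = (7, 4, 9)

Repeated division by 13 gives the digits low-to-high: 1580 = 7 + 4·13^1 + 9·13^2. Digit sequence: (7, 4, 9).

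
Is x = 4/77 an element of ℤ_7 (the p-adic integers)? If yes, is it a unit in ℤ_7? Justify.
x ∉ ℤ_7 (v_7(x) = -1 < 0)

ℤ_7 = {x ∈ ℚ_7 : v_7(x) ≥ 0} and ℤ_7^× = {x ∈ ℤ_7 : v_7(x) = 0}. Here v_7(4/77) = v_7(num) − v_7(den) = -1; compare against these criteria.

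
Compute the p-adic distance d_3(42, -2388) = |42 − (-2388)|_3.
d_3(42, -2388) = 1/243

Step 1 — x − y = 42 − (-2388) = 2430. Step 2 — v_3(2430) = 5 (factor: 2430 = (3^5 · 10); the sign does not affect v_p). Step 3 — |x − y|_3 = 3^{-5} = 1/243.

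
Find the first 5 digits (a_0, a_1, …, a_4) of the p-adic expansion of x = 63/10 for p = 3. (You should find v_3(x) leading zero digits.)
(a_0, …, a_4) = (0, 0, 1, 2, 2)

v_3(63/10) = 2, so a_0 = ... = a_1 = 0. Factor out: x = 3^2 · u with u = 7/10 a unit in ℤ_3. Expand u iteratively via a_{v+i} = u_i mod 3, u_{i+1} = (u_i − a_{v+i})/3:
  u_0 = 7/10;  a_2 = 1;  u_1 = (u_0 − 1)/3 = -1/10
  u_1 = -1/10;  a_3 = 2;  u_2 = (u_1 − 2)/3 = -7/10
  u_2 = -7/10;  a_4 = 2;  u_3 = (u_2 − 2)/3 = -9/10
Digits: (0, 0, 1, 2, 2).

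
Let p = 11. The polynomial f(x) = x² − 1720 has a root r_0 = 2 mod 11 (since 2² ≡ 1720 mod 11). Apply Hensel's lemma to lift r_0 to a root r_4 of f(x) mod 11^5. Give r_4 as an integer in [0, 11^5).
r_4 = 67223 (mod 161051)

Hensel's recurrence: r_{i+1} = r_i − f(r_i)·(f′(r_i))^{-1} mod 11^{i+2}, with f′(x) = 2x. Iterate:
  r_0 = 2 (mod 11)
  r_1 = 68 (mod 121)
  r_2 = 673 (mod 1331)
  r_3 = 8659 (mod 14641)
  r_4 = 67223 (mod 161051)
Final: r_4 = 67223, and one checks f(r_4) ≡ 0 mod 11^5.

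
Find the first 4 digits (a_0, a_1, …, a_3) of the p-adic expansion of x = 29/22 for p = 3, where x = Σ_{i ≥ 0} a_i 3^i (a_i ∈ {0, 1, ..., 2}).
(a_0, …, a_3) = (2, 1, 0, 0)

v_3(29/22) = 0 (numerator and denominator both coprime to 3), so x ∈ ℤ_3^×. Compute digits iteratively via a_i = x_i mod 3, x_{i+1} = (x_i − a_i)/3, with x_0 = x:
  x_0 = 29/22;  a_0 = 2;  x_1 = (x_0 − 2)/3 = -5/22
  x_1 = -5/22;  a_1 = 1;  x_2 = (x_1 − 1)/3 = -9/22
  x_2 = -9/22;  a_2 = 0;  x_3 = (x_2 − 0)/3 = -3/22
  x_3 = -3/22;  a_3 = 0;  x_4 = (x_3 − 0)/3 = -1/22
Digits: (2, 1, 0, 0).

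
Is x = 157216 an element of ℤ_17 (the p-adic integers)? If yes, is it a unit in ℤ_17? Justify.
x ∈ ℤ_17 but not a unit; v_17(x) = 3 > 0

ℤ_17 = {x ∈ ℚ_17 : v_17(x) ≥ 0} and ℤ_17^× = {x ∈ ℤ_17 : v_17(x) = 0}. Here v_17(157216) = v_17(num) − v_17(den) = 3; compare against these criteria.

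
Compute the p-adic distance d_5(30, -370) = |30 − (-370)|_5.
d_5(30, -370) = 1/25

Step 1 — x − y = 30 − (-370) = 400. Step 2 — v_5(400) = 2 (factor: 400 = (5^2 · 16); the sign does not affect v_p). Step 3 — |x − y|_5 = 5^{-2} = 1/25.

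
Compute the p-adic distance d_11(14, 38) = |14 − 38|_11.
d_11(14, 38) = 1

Step 1 — x − y = 14 − 38 = -24. Step 2 — v_11(-24) = 0 (factor: -24 = −(11^0 · 24); the sign does not affect v_p). Step 3 — |x − y|_11 = 11^{0} = 1.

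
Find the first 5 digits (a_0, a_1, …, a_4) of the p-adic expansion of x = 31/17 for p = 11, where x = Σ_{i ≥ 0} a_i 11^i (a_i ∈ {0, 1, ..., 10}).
(a_0, …, a_4) = (7, 6, 2, 3, 1)

v_11(31/17) = 0 (numerator and denominator both coprime to 11), so x ∈ ℤ_11^×. Compute digits iteratively via a_i = x_i mod 11, x_{i+1} = (x_i − a_i)/11, with x_0 = x:
  x_0 = 31/17;  a_0 = 7;  x_1 = (x_0 − 7)/11 = -8/17
  x_1 = -8/17;  a_1 = 6;  x_2 = (x_1 − 6)/11 = -10/17
  x_2 = -10/17;  a_2 = 2;  x_3 = (x_2 − 2)/11 = -4/17
  x_3 = -4/17;  a_3 = 3;  x_4 = (x_3 − 3)/11 = -5/17
  x_4 = -5/17;  a_4 = 1;  x_5 = (x_4 − 1)/11 = -2/17
Digits: (7, 6, 2, 3, 1).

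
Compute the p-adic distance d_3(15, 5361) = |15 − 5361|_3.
d_3(15, 5361) = 1/243

Step 1 — x − y = 15 − 5361 = -5346. Step 2 — v_3(-5346) = 5 (factor: -5346 = −(3^5 · 22); the sign does not affect v_p). Step 3 — |x − y|_3 = 3^{-5} = 1/243.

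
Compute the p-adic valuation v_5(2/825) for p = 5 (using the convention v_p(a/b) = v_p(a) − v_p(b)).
v_5(2/825) = -2

Factor powers of 5 from the numerator and denominator of the reduced fraction: 2 = 5^0 · 2 and 825 = 5^2 · 33. Apply v_p(a/b) = v_p(a) − v_p(b): v_5(2/825) = 0 − 2 = -2.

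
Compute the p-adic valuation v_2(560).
v_2(560) = 4

v_2(n) is the largest exponent k such that 2^k divides n. Factor out: 560 = 2^4 · 35. (Sign doesn't affect v_p.) So v_2(560) = 4.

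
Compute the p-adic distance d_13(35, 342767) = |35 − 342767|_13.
d_13(35, 342767) = 1/28561

Step 1 — x − y = 35 − 342767 = -342732. Step 2 — v_13(-342732) = 4 (factor: -342732 = −(13^4 · 12); the sign does not affect v_p). Step 3 — |x − y|_13 = 13^{-4} = 1/28561.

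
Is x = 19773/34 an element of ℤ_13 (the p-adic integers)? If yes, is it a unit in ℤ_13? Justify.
x ∈ ℤ_13 but not a unit; v_13(x) = 3 > 0

ℤ_13 = {x ∈ ℚ_13 : v_13(x) ≥ 0} and ℤ_13^× = {x ∈ ℤ_13 : v_13(x) = 0}. Here v_13(19773/34) = v_13(num) − v_13(den) = 3; compare against these criteria.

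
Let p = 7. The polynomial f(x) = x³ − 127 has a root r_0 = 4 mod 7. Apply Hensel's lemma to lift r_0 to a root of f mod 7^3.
r_2 = 235 (mod 343)

Hensel: r_{i+1} = r_i − f(r_i)/f′(r_i) mod 7^{i+2}, where f′(x) = 3x². Iterate:
  r_0 = 4 (mod 7)
  r_1 = 39 (mod 49)
  r_2 = 235 (mod 343)
Final: r = 235 with f(r) ≡ 0 mod 7^3.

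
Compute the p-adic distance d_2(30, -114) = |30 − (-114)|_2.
d_2(30, -114) = 1/16

Step 1 — x − y = 30 − (-114) = 144. Step 2 — v_2(144) = 4 (factor: 144 = (2^4 · 9); the sign does not affect v_p). Step 3 — |x − y|_2 = 2^{-4} = 1/16.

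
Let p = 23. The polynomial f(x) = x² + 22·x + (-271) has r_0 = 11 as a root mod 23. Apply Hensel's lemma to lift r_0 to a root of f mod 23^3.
r_2 = 2173 (mod 12167)

Hensel: r_{i+1} = r_i − f(r_i)·(f′(r_i))^{-1} mod 23^{i+2}, f′(x) = 2x + 22. Iterate:
  r_0 = 11 (mod 23)
  r_1 = 57 (mod 529)
  r_2 = 2173 (mod 12167)
Final: r = 2173 satisfies f(r) ≡ 0 mod 23^3.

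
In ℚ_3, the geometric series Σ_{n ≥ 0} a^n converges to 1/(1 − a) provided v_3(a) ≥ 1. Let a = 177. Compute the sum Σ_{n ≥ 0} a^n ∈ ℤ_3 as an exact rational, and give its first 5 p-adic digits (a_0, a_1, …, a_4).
Σ a^n = 1/(1 − a) = -1/176;  first 5 digits = (1, 2, 2, 1, 2)

v_3(a) = 1 ≥ 1, so the series converges in ℤ_3 to 1/(1 − a) = 1/(1 − 177) = -1/176. Expand this rational in ℤ_3: compute digits iteratively via d_i = x_i mod 3, x_{i+1} = (x_i − d_i)/3. The first 5 digits are (1, 2, 2, 1, 2).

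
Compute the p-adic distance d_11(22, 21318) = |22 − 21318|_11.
d_11(22, 21318) = 1/1331

Step 1 — x − y = 22 − 21318 = -21296. Step 2 — v_11(-21296) = 3 (factor: -21296 = −(11^3 · 16); the sign does not affect v_p). Step 3 — |x − y|_11 = 11^{-3} = 1/1331.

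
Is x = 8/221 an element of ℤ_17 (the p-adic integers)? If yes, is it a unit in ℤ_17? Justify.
x ∉ ℤ_17 (v_17(x) = -1 < 0)

ℤ_17 = {x ∈ ℚ_17 : v_17(x) ≥ 0} and ℤ_17^× = {x ∈ ℤ_17 : v_17(x) = 0}. Here v_17(8/221) = v_17(num) − v_17(den) = -1; compare against these criteria.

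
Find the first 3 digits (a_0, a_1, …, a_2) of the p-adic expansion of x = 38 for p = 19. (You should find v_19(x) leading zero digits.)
(a_0, …, a_2) = (0, 2, 0)

v_19(38) = 1, so a_0 = ... = a_0 = 0. Factor out: x = 19^1 · u with u = 2 a unit in ℤ_19. Expand u iteratively via a_{v+i} = u_i mod 19, u_{i+1} = (u_i − a_{v+i})/19:
  u_0 = 2;  a_1 = 2;  u_1 = (u_0 − 2)/19 = 0
  u_1 = 0;  a_2 = 0;  u_2 = (u_1 − 0)/19 = 0
Digits: (0, 2, 0).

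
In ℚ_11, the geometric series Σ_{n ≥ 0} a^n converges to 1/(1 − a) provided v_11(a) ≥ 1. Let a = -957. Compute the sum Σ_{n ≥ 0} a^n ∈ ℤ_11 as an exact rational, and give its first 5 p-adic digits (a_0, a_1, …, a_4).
Σ a^n = 1/(1 − a) = 1/958;  first 5 digits = (1, 1, 4, 6, 6)

v_11(a) = 1 ≥ 1, so the series converges in ℤ_11 to 1/(1 − a) = 1/(1 − (-957)) = 1/958. Expand this rational in ℤ_11: compute digits iteratively via d_i = x_i mod 11, x_{i+1} = (x_i − d_i)/11. The first 5 digits are (1, 1, 4, 6, 6).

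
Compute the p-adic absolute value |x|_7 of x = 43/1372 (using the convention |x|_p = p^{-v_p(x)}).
|43/1372|_7 = 343

Step 1 — compute v_7(x) by factoring powers of 7 out of the numerator and denominator: v_7(43/1372) = -3. Step 2 — apply |x|_p = p^{-v_p(x)} = 7^{3} = 343.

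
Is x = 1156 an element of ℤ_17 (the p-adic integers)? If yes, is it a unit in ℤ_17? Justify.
x ∈ ℤ_17 but not a unit; v_17(x) = 2 > 0

ℤ_17 = {x ∈ ℚ_17 : v_17(x) ≥ 0} and ℤ_17^× = {x ∈ ℤ_17 : v_17(x) = 0}. Here v_17(1156) = v_17(num) − v_17(den) = 2; compare against these criteria.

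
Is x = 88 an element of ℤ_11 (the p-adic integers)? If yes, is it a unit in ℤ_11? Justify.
x ∈ ℤ_11 but not a unit; v_11(x) = 1 > 0

ℤ_11 = {x ∈ ℚ_11 : v_11(x) ≥ 0} and ℤ_11^× = {x ∈ ℤ_11 : v_11(x) = 0}. Here v_11(88) = v_11(num) − v_11(den) = 1; compare against these criteria.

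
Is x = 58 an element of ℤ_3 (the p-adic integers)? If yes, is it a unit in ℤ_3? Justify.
x ∈ ℤ_3^× (unit); v_3(x) = 0

ℤ_3 = {x ∈ ℚ_3 : v_3(x) ≥ 0} and ℤ_3^× = {x ∈ ℤ_3 : v_3(x) = 0}. Here v_3(58) = v_3(num) − v_3(den) = 0; compare against these criteria.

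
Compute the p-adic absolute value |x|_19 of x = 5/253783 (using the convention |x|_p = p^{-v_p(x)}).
|5/253783|_19 = 6859

Step 1 — compute v_19(x) by factoring powers of 19 out of the numerator and denominator: v_19(5/253783) = -3. Step 2 — apply |x|_p = p^{-v_p(x)} = 19^{3} = 6859.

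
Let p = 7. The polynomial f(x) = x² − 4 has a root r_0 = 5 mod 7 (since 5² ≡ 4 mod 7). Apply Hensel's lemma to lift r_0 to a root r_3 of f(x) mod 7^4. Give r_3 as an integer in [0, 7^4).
r_3 = 2399 (mod 2401)

Hensel's recurrence: r_{i+1} = r_i − f(r_i)·(f′(r_i))^{-1} mod 7^{i+2}, with f′(x) = 2x. Iterate:
  r_0 = 5 (mod 7)
  r_1 = 47 (mod 49)
  r_2 = 341 (mod 343)
  r_3 = 2399 (mod 2401)
Final: r_3 = 2399, and one checks f(r_3) ≡ 0 mod 7^4.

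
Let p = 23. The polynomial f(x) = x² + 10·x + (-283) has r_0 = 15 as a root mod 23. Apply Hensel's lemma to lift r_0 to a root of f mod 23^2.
r_1 = 383 (mod 529)

Hensel: r_{i+1} = r_i − f(r_i)·(f′(r_i))^{-1} mod 23^{i+2}, f′(x) = 2x + 10. Iterate:
  r_0 = 15 (mod 23)
  r_1 = 383 (mod 529)
Final: r = 383 satisfies f(r) ≡ 0 mod 23^2.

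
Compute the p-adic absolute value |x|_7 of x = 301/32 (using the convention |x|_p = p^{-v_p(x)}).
|301/32|_7 = 1/7

Step 1 — compute v_7(x) by factoring powers of 7 out of the numerator and denominator: v_7(301/32) = 1. Step 2 — apply |x|_p = p^{-v_p(x)} = 7^{-1} = 1/7.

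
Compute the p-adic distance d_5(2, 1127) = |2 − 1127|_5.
d_5(2, 1127) = 1/125

Step 1 — x − y = 2 − 1127 = -1125. Step 2 — v_5(-1125) = 3 (factor: -1125 = −(5^3 · 9); the sign does not affect v_p). Step 3 — |x − y|_5 = 5^{-3} = 1/125.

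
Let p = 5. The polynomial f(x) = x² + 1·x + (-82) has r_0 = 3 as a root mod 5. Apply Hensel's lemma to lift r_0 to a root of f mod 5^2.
r_1 = 13 (mod 25)

Hensel: r_{i+1} = r_i − f(r_i)·(f′(r_i))^{-1} mod 5^{i+2}, f′(x) = 2x + 1. Iterate:
  r_0 = 3 (mod 5)
  r_1 = 13 (mod 25)
Final: r = 13 satisfies f(r) ≡ 0 mod 5^2.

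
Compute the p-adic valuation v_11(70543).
v_11(70543) = 3

v_11(n) is the largest exponent k such that 11^k divides n. Factor out: 70543 = 11^3 · 53. (Sign doesn't affect v_p.) So v_11(70543) = 3.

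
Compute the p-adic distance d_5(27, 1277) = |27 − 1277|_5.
d_5(27, 1277) = 1/625

Step 1 — x − y = 27 − 1277 = -1250. Step 2 — v_5(-1250) = 4 (factor: -1250 = −(5^4 · 2); the sign does not affect v_p). Step 3 — |x − y|_5 = 5^{-4} = 1/625.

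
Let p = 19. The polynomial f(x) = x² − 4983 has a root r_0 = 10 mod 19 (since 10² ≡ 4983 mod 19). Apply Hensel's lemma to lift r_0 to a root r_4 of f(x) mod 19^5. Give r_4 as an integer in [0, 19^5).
r_4 = 2468718 (mod 2476099)

Hensel's recurrence: r_{i+1} = r_i − f(r_i)·(f′(r_i))^{-1} mod 19^{i+2}, with f′(x) = 2x. Iterate:
  r_0 = 10 (mod 19)
  r_1 = 200 (mod 361)
  r_2 = 6337 (mod 6859)
  r_3 = 122940 (mod 130321)
  r_4 = 2468718 (mod 2476099)
Final: r_4 = 2468718, and one checks f(r_4) ≡ 0 mod 19^5.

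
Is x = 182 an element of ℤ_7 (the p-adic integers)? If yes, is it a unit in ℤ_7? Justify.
x ∈ ℤ_7 but not a unit; v_7(x) = 1 > 0

ℤ_7 = {x ∈ ℚ_7 : v_7(x) ≥ 0} and ℤ_7^× = {x ∈ ℤ_7 : v_7(x) = 0}. Here v_7(182) = v_7(num) − v_7(den) = 1; compare against these criteria.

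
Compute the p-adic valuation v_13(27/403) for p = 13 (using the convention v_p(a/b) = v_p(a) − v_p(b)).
v_13(27/403) = -1

Factor powers of 13 from the numerator and denominator of the reduced fraction: 27 = 13^0 · 27 and 403 = 13^1 · 31. Apply v_p(a/b) = v_p(a) − v_p(b): v_13(27/403) = 0 − 1 = -1.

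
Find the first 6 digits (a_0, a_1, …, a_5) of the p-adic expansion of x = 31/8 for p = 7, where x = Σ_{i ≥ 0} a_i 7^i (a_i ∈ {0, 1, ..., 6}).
(a_0, …, a_5) = (3, 1, 6, 0, 6, 0)

v_7(31/8) = 0 (numerator and denominator both coprime to 7), so x ∈ ℤ_7^×. Compute digits iteratively via a_i = x_i mod 7, x_{i+1} = (x_i − a_i)/7, with x_0 = x:
  x_0 = 31/8;  a_0 = 3;  x_1 = (x_0 − 3)/7 = 1/8
  x_1 = 1/8;  a_1 = 1;  x_2 = (x_1 − 1)/7 = -1/8
  x_2 = -1/8;  a_2 = 6;  x_3 = (x_2 − 6)/7 = -7/8
  x_3 = -7/8;  a_3 = 0;  x_4 = (x_3 − 0)/7 = -1/8
  x_4 = -1/8;  a_4 = 6;  x_5 = (x_4 − 6)/7 = -7/8
  x_5 = -7/8;  a_5 = 0;  x_6 = (x_5 − 0)/7 = -1/8
Digits: (3, 1, 6, 0, 6, 0).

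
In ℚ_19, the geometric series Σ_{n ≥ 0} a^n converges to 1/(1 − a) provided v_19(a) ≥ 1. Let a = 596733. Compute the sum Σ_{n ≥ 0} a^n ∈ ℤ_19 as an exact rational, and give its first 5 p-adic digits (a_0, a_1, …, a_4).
Σ a^n = 1/(1 − a) = -1/596732;  first 5 digits = (1, 0, 0, 11, 4)

v_19(a) = 3 ≥ 1, so the series converges in ℤ_19 to 1/(1 − a) = 1/(1 − 596733) = -1/596732. Expand this rational in ℤ_19: compute digits iteratively via d_i = x_i mod 19, x_{i+1} = (x_i − d_i)/19. The first 5 digits are (1, 0, 0, 11, 4).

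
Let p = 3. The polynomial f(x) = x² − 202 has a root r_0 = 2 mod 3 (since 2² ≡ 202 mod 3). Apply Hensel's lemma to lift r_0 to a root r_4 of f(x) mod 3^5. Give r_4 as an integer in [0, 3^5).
r_4 = 92 (mod 243)

Hensel's recurrence: r_{i+1} = r_i − f(r_i)·(f′(r_i))^{-1} mod 3^{i+2}, with f′(x) = 2x. Iterate:
  r_0 = 2 (mod 3)
  r_1 = 2 (mod 9)
  r_2 = 11 (mod 27)
  r_3 = 11 (mod 81)
  r_4 = 92 (mod 243)
Final: r_4 = 92, and one checks f(r_4) ≡ 0 mod 3^5.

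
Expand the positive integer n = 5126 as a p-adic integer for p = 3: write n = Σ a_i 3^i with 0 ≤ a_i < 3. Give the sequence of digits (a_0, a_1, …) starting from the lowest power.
(a_0, a_1, …) = (2, 1, 2, 0, 0, 0, 1, 2)

Repeated division by 3 gives the digits low-to-high: 5126 = 2 + 1·3^1 + 2·3^2 + 1·3^6 + 2·3^7. Digit sequence: (2, 1, 2, 0, 0, 0, 1, 2).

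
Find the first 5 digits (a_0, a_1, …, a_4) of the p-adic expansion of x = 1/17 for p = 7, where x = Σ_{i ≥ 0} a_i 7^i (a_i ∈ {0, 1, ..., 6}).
(a_0, …, a_4) = (5, 3, 4, 1, 1)

v_7(1/17) = 0 (numerator and denominator both coprime to 7), so x ∈ ℤ_7^×. Compute digits iteratively via a_i = x_i mod 7, x_{i+1} = (x_i − a_i)/7, with x_0 = x:
  x_0 = 1/17;  a_0 = 5;  x_1 = (x_0 − 5)/7 = -12/17
  x_1 = -12/17;  a_1 = 3;  x_2 = (x_1 − 3)/7 = -9/17
  x_2 = -9/17;  a_2 = 4;  x_3 = (x_2 − 4)/7 = -11/17
  x_3 = -11/17;  a_3 = 1;  x_4 = (x_3 − 1)/7 = -4/17
  x_4 = -4/17;  a_4 = 1;  x_5 = (x_4 − 1)/7 = -3/17
Digits: (5, 3, 4, 1, 1).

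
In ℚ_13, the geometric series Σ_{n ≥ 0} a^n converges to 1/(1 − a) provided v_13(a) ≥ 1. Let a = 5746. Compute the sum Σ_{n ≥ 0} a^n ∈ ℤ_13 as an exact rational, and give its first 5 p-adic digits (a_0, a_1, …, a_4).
Σ a^n = 1/(1 − a) = -1/5745;  first 5 digits = (1, 0, 8, 2, 12)

v_13(a) = 2 ≥ 1, so the series converges in ℤ_13 to 1/(1 − a) = 1/(1 − 5746) = -1/5745. Expand this rational in ℤ_13: compute digits iteratively via d_i = x_i mod 13, x_{i+1} = (x_i − d_i)/13. The first 5 digits are (1, 0, 8, 2, 12).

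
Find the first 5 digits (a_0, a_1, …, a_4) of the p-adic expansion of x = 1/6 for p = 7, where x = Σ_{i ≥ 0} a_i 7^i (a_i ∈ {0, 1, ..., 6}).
(a_0, …, a_4) = (6, 5, 5, 5, 5)

v_7(1/6) = 0 (numerator and denominator both coprime to 7), so x ∈ ℤ_7^×. Compute digits iteratively via a_i = x_i mod 7, x_{i+1} = (x_i − a_i)/7, with x_0 = x:
  x_0 = 1/6;  a_0 = 6;  x_1 = (x_0 − 6)/7 = -5/6
  x_1 = -5/6;  a_1 = 5;  x_2 = (x_1 − 5)/7 = -5/6
  x_2 = -5/6;  a_2 = 5;  x_3 = (x_2 − 5)/7 = -5/6
  x_3 = -5/6;  a_3 = 5;  x_4 = (x_3 − 5)/7 = -5/6
  x_4 = -5/6;  a_4 = 5;  x_5 = (x_4 − 5)/7 = -5/6
Digits: (6, 5, 5, 5, 5).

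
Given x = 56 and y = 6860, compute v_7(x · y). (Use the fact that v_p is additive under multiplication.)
v_7(384160) = 4

v_p(x) = 1 (factor: 56 = 7^1 · 8); v_p(y) = 3 (factor: 6860 = 7^3 · 20). Additivity: v_p(xy) = v_p(x) + v_p(y) = 1 + 3 = 4. (Direct check: xy = 384160 = 7^4 · (160).)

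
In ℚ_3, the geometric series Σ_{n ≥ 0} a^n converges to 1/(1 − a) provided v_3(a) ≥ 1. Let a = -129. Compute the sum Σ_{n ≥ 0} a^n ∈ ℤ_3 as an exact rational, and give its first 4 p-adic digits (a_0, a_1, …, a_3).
Σ a^n = 1/(1 − a) = 1/130;  first 4 digits = (1, 2, 1, 1)

v_3(a) = 1 ≥ 1, so the series converges in ℤ_3 to 1/(1 − a) = 1/(1 − (-129)) = 1/130. Expand this rational in ℤ_3: compute digits iteratively via d_i = x_i mod 3, x_{i+1} = (x_i − d_i)/3. The first 4 digits are (1, 2, 1, 1).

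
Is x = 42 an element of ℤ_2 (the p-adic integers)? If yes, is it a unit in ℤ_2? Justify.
x ∈ ℤ_2 but not a unit; v_2(x) = 1 > 0

ℤ_2 = {x ∈ ℚ_2 : v_2(x) ≥ 0} and ℤ_2^× = {x ∈ ℤ_2 : v_2(x) = 0}. Here v_2(42) = v_2(num) − v_2(den) = 1; compare against these criteria.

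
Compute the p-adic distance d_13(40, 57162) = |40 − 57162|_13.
d_13(40, 57162) = 1/28561

Step 1 — x − y = 40 − 57162 = -57122. Step 2 — v_13(-57122) = 4 (factor: -57122 = −(13^4 · 2); the sign does not affect v_p). Step 3 — |x − y|_13 = 13^{-4} = 1/28561.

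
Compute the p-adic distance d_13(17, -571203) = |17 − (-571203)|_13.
d_13(17, -571203) = 1/28561

Step 1 — x − y = 17 − (-571203) = 571220. Step 2 — v_13(571220) = 4 (factor: 571220 = (13^4 · 20); the sign does not affect v_p). Step 3 — |x − y|_13 = 13^{-4} = 1/28561.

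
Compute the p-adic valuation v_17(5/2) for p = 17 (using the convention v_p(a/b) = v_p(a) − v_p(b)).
v_17(5/2) = 0

Factor powers of 17 from the numerator and denominator of the reduced fraction: 5 = 17^0 · 5 and 2 = 17^0 · 2. Apply v_p(a/b) = v_p(a) − v_p(b): v_17(5/2) = 0 − 0 = 0.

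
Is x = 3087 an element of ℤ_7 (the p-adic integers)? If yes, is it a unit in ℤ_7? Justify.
x ∈ ℤ_7 but not a unit; v_7(x) = 3 > 0

ℤ_7 = {x ∈ ℚ_7 : v_7(x) ≥ 0} and ℤ_7^× = {x ∈ ℤ_7 : v_7(x) = 0}. Here v_7(3087) = v_7(num) − v_7(den) = 3; compare against these criteria.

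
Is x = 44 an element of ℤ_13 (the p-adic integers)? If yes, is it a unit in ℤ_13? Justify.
x ∈ ℤ_13^× (unit); v_13(x) = 0

ℤ_13 = {x ∈ ℚ_13 : v_13(x) ≥ 0} and ℤ_13^× = {x ∈ ℤ_13 : v_13(x) = 0}. Here v_13(44) = v_13(num) − v_13(den) = 0; compare against these criteria.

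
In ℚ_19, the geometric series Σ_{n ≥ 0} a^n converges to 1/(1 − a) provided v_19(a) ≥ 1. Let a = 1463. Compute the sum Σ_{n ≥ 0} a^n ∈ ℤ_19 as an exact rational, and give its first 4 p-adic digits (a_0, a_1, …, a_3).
Σ a^n = 1/(1 − a) = -1/1462;  first 4 digits = (1, 1, 5, 9)

v_19(a) = 1 ≥ 1, so the series converges in ℤ_19 to 1/(1 − a) = 1/(1 − 1463) = -1/1462. Expand this rational in ℤ_19: compute digits iteratively via d_i = x_i mod 19, x_{i+1} = (x_i − d_i)/19. The first 4 digits are (1, 1, 5, 9).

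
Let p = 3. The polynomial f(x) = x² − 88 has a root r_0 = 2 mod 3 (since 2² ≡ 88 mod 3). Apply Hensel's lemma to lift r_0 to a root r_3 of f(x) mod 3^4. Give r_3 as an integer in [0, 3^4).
r_3 = 68 (mod 81)

Hensel's recurrence: r_{i+1} = r_i − f(r_i)·(f′(r_i))^{-1} mod 3^{i+2}, with f′(x) = 2x. Iterate:
  r_0 = 2 (mod 3)
  r_1 = 5 (mod 9)
  r_2 = 14 (mod 27)
  r_3 = 68 (mod 81)
Final: r_3 = 68, and one checks f(r_3) ≡ 0 mod 3^4.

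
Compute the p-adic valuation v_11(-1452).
v_11(-1452) = 2

v_11(n) is the largest exponent k such that 11^k divides n. Factor out: -1452 = -11^2 · 12. (Sign doesn't affect v_p.) So v_11(-1452) = 2.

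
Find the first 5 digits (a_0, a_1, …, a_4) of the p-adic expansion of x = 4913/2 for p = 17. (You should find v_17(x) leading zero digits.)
(a_0, …, a_4) = (0, 0, 0, 9, 8)

v_17(4913/2) = 3, so a_0 = ... = a_2 = 0. Factor out: x = 17^3 · u with u = 1/2 a unit in ℤ_17. Expand u iteratively via a_{v+i} = u_i mod 17, u_{i+1} = (u_i − a_{v+i})/17:
  u_0 = 1/2;  a_3 = 9;  u_1 = (u_0 − 9)/17 = -1/2
  u_1 = -1/2;  a_4 = 8;  u_2 = (u_1 − 8)/17 = -1/2
Digits: (0, 0, 0, 9, 8).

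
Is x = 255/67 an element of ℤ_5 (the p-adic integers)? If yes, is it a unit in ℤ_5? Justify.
x ∈ ℤ_5 but not a unit; v_5(x) = 1 > 0

ℤ_5 = {x ∈ ℚ_5 : v_5(x) ≥ 0} and ℤ_5^× = {x ∈ ℤ_5 : v_5(x) = 0}. Here v_5(255/67) = v_5(num) − v_5(den) = 1; compare against these criteria.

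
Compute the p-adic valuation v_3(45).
v_3(45) = 2

v_3(n) is the largest exponent k such that 3^k divides n. Factor out: 45 = 3^2 · 5. (Sign doesn't affect v_p.) So v_3(45) = 2.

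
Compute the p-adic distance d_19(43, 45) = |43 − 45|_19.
d_19(43, 45) = 1

Step 1 — x − y = 43 − 45 = -2. Step 2 — v_19(-2) = 0 (factor: -2 = −(19^0 · 2); the sign does not affect v_p). Step 3 — |x − y|_19 = 19^{0} = 1.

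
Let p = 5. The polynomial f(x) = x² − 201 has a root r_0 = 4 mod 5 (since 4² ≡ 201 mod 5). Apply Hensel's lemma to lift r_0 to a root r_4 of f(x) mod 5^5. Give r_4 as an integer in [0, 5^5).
r_4 = 1774 (mod 3125)

Hensel's recurrence: r_{i+1} = r_i − f(r_i)·(f′(r_i))^{-1} mod 5^{i+2}, with f′(x) = 2x. Iterate:
  r_0 = 4 (mod 5)
  r_1 = 24 (mod 25)
  r_2 = 24 (mod 125)
  r_3 = 524 (mod 625)
  r_4 = 1774 (mod 3125)
Final: r_4 = 1774, and one checks f(r_4) ≡ 0 mod 5^5.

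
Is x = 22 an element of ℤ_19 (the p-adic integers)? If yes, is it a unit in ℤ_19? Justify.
x ∈ ℤ_19^× (unit); v_19(x) = 0

ℤ_19 = {x ∈ ℚ_19 : v_19(x) ≥ 0} and ℤ_19^× = {x ∈ ℤ_19 : v_19(x) = 0}. Here v_19(22) = v_19(num) − v_19(den) = 0; compare against these criteria.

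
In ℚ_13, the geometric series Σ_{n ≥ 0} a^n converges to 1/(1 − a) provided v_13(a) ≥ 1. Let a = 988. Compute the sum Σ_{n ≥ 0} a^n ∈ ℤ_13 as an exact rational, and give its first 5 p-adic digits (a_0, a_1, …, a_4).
Σ a^n = 1/(1 − a) = -1/987;  first 5 digits = (1, 11, 9, 7, 4)

v_13(a) = 1 ≥ 1, so the series converges in ℤ_13 to 1/(1 − a) = 1/(1 − 988) = -1/987. Expand this rational in ℤ_13: compute digits iteratively via d_i = x_i mod 13, x_{i+1} = (x_i − d_i)/13. The first 5 digits are (1, 11, 9, 7, 4).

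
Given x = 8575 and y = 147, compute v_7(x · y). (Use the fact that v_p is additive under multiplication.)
v_7(1260525) = 5

v_p(x) = 3 (factor: 8575 = 7^3 · 25); v_p(y) = 2 (factor: 147 = 7^2 · 3). Additivity: v_p(xy) = v_p(x) + v_p(y) = 3 + 2 = 5. (Direct check: xy = 1260525 = 7^5 · (75).)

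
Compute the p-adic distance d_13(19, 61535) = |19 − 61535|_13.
d_13(19, 61535) = 1/2197

Step 1 — x − y = 19 − 61535 = -61516. Step 2 — v_13(-61516) = 3 (factor: -61516 = −(13^3 · 28); the sign does not affect v_p). Step 3 — |x − y|_13 = 13^{-3} = 1/2197.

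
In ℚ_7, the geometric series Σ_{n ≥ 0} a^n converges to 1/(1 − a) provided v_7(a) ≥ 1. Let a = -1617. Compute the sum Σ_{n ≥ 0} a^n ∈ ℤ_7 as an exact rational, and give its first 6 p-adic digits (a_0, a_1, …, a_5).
Σ a^n = 1/(1 − a) = 1/1618;  first 6 digits = (1, 0, 2, 2, 3, 1)

v_7(a) = 2 ≥ 1, so the series converges in ℤ_7 to 1/(1 − a) = 1/(1 − (-1617)) = 1/1618. Expand this rational in ℤ_7: compute digits iteratively via d_i = x_i mod 7, x_{i+1} = (x_i − d_i)/7. The first 6 digits are (1, 0, 2, 2, 3, 1).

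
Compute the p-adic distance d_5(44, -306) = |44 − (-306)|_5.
d_5(44, -306) = 1/25

Step 1 — x − y = 44 − (-306) = 350. Step 2 — v_5(350) = 2 (factor: 350 = (5^2 · 14); the sign does not affect v_p). Step 3 — |x − y|_5 = 5^{-2} = 1/25.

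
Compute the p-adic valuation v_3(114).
v_3(114) = 1

v_3(n) is the largest exponent k such that 3^k divides n. Factor out: 114 = 3^1 · 38. (Sign doesn't affect v_p.) So v_3(114) = 1.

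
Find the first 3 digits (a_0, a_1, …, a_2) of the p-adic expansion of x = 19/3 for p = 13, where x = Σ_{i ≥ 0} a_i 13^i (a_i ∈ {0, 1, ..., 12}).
(a_0, …, a_2) = (2, 9, 8)

v_13(19/3) = 0 (numerator and denominator both coprime to 13), so x ∈ ℤ_13^×. Compute digits iteratively via a_i = x_i mod 13, x_{i+1} = (x_i − a_i)/13, with x_0 = x:
  x_0 = 19/3;  a_0 = 2;  x_1 = (x_0 − 2)/13 = 1/3
  x_1 = 1/3;  a_1 = 9;  x_2 = (x_1 − 9)/13 = -2/3
  x_2 = -2/3;  a_2 = 8;  x_3 = (x_2 − 8)/13 = -2/3
Digits: (2, 9, 8).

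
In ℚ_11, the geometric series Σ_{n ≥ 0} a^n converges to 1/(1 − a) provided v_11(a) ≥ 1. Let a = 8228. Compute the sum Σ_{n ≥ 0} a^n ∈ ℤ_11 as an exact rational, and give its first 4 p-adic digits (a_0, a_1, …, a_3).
Σ a^n = 1/(1 − a) = -1/8227;  first 4 digits = (1, 0, 2, 6)

v_11(a) = 2 ≥ 1, so the series converges in ℤ_11 to 1/(1 − a) = 1/(1 − 8228) = -1/8227. Expand this rational in ℤ_11: compute digits iteratively via d_i = x_i mod 11, x_{i+1} = (x_i − d_i)/11. The first 4 digits are (1, 0, 2, 6).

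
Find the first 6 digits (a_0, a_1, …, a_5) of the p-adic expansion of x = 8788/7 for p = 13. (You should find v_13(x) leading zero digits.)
(a_0, …, a_5) = (0, 0, 0, 8, 5, 7)

v_13(8788/7) = 3, so a_0 = ... = a_2 = 0. Factor out: x = 13^3 · u with u = 4/7 a unit in ℤ_13. Expand u iteratively via a_{v+i} = u_i mod 13, u_{i+1} = (u_i − a_{v+i})/13:
  u_0 = 4/7;  a_3 = 8;  u_1 = (u_0 − 8)/13 = -4/7
  u_1 = -4/7;  a_4 = 5;  u_2 = (u_1 − 5)/13 = -3/7
  u_2 = -3/7;  a_5 = 7;  u_3 = (u_2 − 7)/13 = -4/7
Digits: (0, 0, 0, 8, 5, 7).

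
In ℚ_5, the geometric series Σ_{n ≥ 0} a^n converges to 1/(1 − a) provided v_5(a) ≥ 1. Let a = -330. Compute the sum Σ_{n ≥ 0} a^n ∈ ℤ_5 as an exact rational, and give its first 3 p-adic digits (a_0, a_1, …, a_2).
Σ a^n = 1/(1 − a) = 1/331;  first 3 digits = (1, 4, 2)

v_5(a) = 1 ≥ 1, so the series converges in ℤ_5 to 1/(1 − a) = 1/(1 − (-330)) = 1/331. Expand this rational in ℤ_5: compute digits iteratively via d_i = x_i mod 5, x_{i+1} = (x_i − d_i)/5. The first 3 digits are (1, 4, 2).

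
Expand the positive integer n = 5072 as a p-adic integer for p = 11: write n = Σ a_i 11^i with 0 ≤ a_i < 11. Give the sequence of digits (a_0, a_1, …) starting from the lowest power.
(a_0, a_1, …) = (1, 10, 8, 3)

Repeated division by 11 gives the digits low-to-high: 5072 = 1 + 10·11^1 + 8·11^2 + 3·11^3. Digit sequence: (1, 10, 8, 3).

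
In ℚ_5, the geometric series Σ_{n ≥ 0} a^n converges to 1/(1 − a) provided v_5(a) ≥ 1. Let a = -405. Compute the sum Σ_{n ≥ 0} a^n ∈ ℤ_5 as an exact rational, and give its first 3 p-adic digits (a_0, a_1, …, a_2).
Σ a^n = 1/(1 − a) = 1/406;  first 3 digits = (1, 4, 4)

v_5(a) = 1 ≥ 1, so the series converges in ℤ_5 to 1/(1 − a) = 1/(1 − (-405)) = 1/406. Expand this rational in ℤ_5: compute digits iteratively via d_i = x_i mod 5, x_{i+1} = (x_i − d_i)/5. The first 3 digits are (1, 4, 4).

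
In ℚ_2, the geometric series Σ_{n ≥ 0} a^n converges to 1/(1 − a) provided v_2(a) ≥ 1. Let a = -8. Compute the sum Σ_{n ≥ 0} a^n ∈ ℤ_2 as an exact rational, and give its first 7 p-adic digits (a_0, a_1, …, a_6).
Σ a^n = 1/(1 − a) = 1/9;  first 7 digits = (1, 0, 0, 1, 1, 1, 0)

v_2(a) = 3 ≥ 1, so the series converges in ℤ_2 to 1/(1 − a) = 1/(1 − (-8)) = 1/9. Expand this rational in ℤ_2: compute digits iteratively via d_i = x_i mod 2, x_{i+1} = (x_i − d_i)/2. The first 7 digits are (1, 0, 0, 1, 1, 1, 0).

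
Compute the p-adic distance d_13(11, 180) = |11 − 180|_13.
d_13(11, 180) = 1/169

Step 1 — x − y = 11 − 180 = -169. Step 2 — v_13(-169) = 2 (factor: -169 = −(13^2 · 1); the sign does not affect v_p). Step 3 — |x − y|_13 = 13^{-2} = 1/169.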